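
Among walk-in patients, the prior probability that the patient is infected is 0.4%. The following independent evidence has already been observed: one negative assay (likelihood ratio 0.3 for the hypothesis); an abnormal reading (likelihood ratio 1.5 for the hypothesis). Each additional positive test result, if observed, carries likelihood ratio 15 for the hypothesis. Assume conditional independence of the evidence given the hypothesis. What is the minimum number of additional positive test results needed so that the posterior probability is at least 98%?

4

Prior odds = 0.004/0.996 = 1/249.
Combined Bayes factor of the evidence already in hand = 0.3 × 1.5 = 0.45.
Odds after that evidence = (1/249) × 0.45 = 3/1660.
Target odds = 0.98/0.02 = 49.
Need 15ⁿ ≥ 49 ÷ (3/1660) = 81340/3.
15³ = 3375 falls short of 81340/3 but 15⁴ = 50625 reaches it, so n = 4.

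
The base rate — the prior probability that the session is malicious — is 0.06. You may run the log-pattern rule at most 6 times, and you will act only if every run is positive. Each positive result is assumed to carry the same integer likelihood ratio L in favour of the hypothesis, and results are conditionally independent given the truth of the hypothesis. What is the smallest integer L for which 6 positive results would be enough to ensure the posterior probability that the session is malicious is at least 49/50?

4

Prior odds = 0.06/0.94 = 3/47.
Target odds = 0.98/0.02 = 49.
Need L⁶ ≥ 49 ÷ (3/47) = 2303/3.
3⁶ = 729 < 2303/3 ≤ 4096 = 4⁶, so L = 4.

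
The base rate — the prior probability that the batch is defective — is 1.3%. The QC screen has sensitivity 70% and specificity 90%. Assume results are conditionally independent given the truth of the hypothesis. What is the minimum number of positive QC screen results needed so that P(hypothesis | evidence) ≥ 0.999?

6

Prior odds: 0.013 ÷ 0.987 = 13/987.
False-positive rate = 1 − 0.9 = 0.1; likelihood ratio of a positive = 0.7/0.1 = 7.
Target posterior odds = 0.999/0.001 = 999.
Require 7ⁿ ≥ 999 ÷ (13/987) = 986013/13.
7⁵ = 16807 falls short of 986013/13 but 7⁶ = 117649 reaches it, so n = 6.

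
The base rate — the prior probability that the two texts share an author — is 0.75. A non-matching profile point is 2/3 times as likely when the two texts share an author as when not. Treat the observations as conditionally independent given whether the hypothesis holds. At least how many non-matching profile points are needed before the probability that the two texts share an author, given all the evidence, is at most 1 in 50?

Prior odds: 0.75 ÷ 0.25 = 3.
Likelihood ratio per non-matching profile point = 2/3.
Target posterior odds = 0.02/0.98 = 1/49.
Need 3 × (2/3)ⁿ ≤ 1/49, i.e. (2/3)ⁿ ≤ 1/147.
(2/3)¹² = 4096/531441 is still above 1/147 but (2/3)¹³ = 8192/1594323 is at or below it, so n = 13.

13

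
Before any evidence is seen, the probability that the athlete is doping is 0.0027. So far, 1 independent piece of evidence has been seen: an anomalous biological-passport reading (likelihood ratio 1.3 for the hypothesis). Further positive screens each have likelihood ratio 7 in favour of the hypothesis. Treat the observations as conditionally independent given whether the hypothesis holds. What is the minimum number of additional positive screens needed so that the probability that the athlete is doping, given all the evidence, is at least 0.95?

5

Prior odds = 0.0027/0.9973 = 27/9973.
Bayes factor of the evidence already in hand = 1.3.
Odds after that evidence = (27/9973) × 1.3 = 351/99730.
Target odds = 0.95/0.05 = 19.
Need 7ⁿ ≥ 19 ÷ (351/99730) = 1894870/351.
7⁴ = 2401 falls short of 1894870/351 but 7⁵ = 16807 reaches it, so n = 5.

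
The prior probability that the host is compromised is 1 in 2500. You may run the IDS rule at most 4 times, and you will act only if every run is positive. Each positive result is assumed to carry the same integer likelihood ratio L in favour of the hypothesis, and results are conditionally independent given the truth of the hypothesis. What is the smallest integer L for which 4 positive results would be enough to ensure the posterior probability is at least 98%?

19

Prior odds = 0.0004/0.9996 = 1/2499.
Target odds = 0.98/0.02 = 49.
Need L⁴ ≥ 49 ÷ (1/2499) = 122451.
18⁴ = 104976 < 122451 ≤ 130321 = 19⁴, so L = 19.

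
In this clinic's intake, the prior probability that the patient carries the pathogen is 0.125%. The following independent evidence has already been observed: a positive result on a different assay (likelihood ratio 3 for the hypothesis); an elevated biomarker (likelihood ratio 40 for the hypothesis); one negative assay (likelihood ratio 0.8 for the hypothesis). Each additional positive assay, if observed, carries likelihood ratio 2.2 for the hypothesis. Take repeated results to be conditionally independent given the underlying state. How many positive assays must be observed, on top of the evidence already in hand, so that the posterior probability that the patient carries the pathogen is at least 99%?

Prior odds = 0.00125/0.99875 = 1/799.
Combined Bayes factor of the evidence already in hand = 3 × 40 × 0.8 = 96.
Odds after that evidence = (1/799) × 96 = 96/799.
Target odds = 0.99/0.01 = 99.
Need 2.2ⁿ ≥ 99 ÷ (96/799) = 823.96875.
2.2⁸ = 214358881/390625 falls short of 823.96875 but 2.2⁹ ≈1207.27 reaches it, so n = 9.

9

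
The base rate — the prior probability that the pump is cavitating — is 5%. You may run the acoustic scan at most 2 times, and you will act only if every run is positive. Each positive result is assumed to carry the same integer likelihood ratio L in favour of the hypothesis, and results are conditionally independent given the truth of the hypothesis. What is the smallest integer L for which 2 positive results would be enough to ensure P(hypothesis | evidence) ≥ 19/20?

Prior odds = 0.05/0.95 = 1/19.
Target odds = 0.95/0.05 = 19.
Need L² ≥ 19 ÷ (1/19) = 361.
18² = 324 < 361 ≤ 361 = 19², so L = 19.

19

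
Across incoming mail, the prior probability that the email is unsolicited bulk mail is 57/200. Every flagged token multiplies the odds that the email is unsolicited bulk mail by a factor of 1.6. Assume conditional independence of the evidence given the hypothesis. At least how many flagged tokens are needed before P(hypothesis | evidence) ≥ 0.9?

Prior odds = 0.285/0.715 = 57/143.
Likelihood ratio per flagged token = 1.6.
Target odds: 0.9 ÷ 0.1 = 9.
Need (57/143) × 1.6ⁿ ≥ 9, i.e. 1.6ⁿ ≥ 429/19.
1.6⁶ = 262144/15625 falls short of 429/19 but 1.6⁷ = 2097152/78125 reaches it, so n = 7.

7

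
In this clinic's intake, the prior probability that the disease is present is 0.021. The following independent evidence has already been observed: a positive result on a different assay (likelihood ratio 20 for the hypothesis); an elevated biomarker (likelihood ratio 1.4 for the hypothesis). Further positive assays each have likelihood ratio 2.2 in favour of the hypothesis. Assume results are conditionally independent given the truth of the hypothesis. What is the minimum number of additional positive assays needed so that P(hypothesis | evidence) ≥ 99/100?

Prior odds = 0.021/0.979 = 21/979.
Combined Bayes factor of the evidence already in hand = 20 × 1.4 = 28.
Odds after that evidence = (21/979) × 28 = 588/979.
Target odds = 0.99/0.01 = 99.
Need 2.2ⁿ ≥ 99 ÷ (588/979) = 32307/196.
2.2⁶ = 1771561/15625 falls short of 32307/196 but 2.2⁷ = 19487171/78125 reaches it, so n = 7.

7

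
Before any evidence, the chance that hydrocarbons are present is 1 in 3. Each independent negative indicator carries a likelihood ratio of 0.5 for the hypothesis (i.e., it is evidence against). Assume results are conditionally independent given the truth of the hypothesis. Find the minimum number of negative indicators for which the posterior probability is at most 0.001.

9

Prior odds = (1/3)/(2/3) = 0.5.
Likelihood ratio per negative indicator = 0.5.
Target odds: 0.001 ÷ 0.999 = 1/999.
Require 0.5ⁿ ≤ 1/999 ÷ 0.5 = 2/999.
0.5⁸ = 0.00390625 is still above 2/999 but 0.5⁹ = 0.001953125 is at or below it, so n = 9.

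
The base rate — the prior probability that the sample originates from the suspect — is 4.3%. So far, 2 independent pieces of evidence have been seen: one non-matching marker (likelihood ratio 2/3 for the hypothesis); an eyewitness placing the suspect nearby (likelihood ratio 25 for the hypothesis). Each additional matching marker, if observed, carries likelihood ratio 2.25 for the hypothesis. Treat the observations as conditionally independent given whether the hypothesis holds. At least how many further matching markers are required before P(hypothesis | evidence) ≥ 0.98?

Prior odds = 0.043/0.957 = 43/957.
Combined Bayes factor of the evidence already in hand = (2/3) × 25 = 50/3.
Odds after that evidence = (43/957) × 50/3 = 2150/2871.
Target odds = 0.98/0.02 = 49.
Need 2.25ⁿ ≥ 49 ÷ (2150/2871) = 140679/2150.
2.25⁵ = 59049/1024 falls short of 140679/2150 but 2.25⁶ = 531441/4096 reaches it, so n = 6.

6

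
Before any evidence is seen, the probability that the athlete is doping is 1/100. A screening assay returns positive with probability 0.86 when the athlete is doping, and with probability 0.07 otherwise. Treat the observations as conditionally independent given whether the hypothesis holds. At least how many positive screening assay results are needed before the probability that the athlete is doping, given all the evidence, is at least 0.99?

Prior odds: 0.01 ÷ 0.99 = 1/99.
Likelihood ratio of a positive result = 0.86/0.07 = 86/7.
Target odds: 0.99 ÷ 0.01 = 99.
Require (86/7)ⁿ ≥ 99 ÷ (1/99) = 9801.
(86/7)³ = 636056/343 falls short of 9801 but (86/7)⁴ = 54700816/2401 reaches it, so n = 4.

4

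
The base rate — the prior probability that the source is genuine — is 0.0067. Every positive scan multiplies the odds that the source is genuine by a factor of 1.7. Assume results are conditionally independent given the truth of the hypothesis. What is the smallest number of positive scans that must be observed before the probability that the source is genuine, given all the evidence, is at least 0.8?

13

Prior odds = 0.0067/0.9933 = 67/9933.
Likelihood ratio per positive scan = 1.7.
Target odds: 0.8 ÷ 0.2 = 4.
Require 1.7ⁿ ≥ 4 ÷ (67/9933) = 39732/67.
1.7¹² ≈582.622 falls short of 39732/67 but 1.7¹³ ≈990.458 reaches it, so n = 13.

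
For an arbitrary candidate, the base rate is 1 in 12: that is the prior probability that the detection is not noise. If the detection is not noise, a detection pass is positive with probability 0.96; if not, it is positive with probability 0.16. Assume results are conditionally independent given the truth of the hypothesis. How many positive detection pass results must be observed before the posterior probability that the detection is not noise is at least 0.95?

3

Prior odds: (1/12) ÷ (11/12) = 1/11.
Likelihood ratio of a positive = 0.96/0.16 = 6.
Target posterior odds = 0.95/0.05 = 19.
Require 6ⁿ ≥ 19 ÷ (1/11) = 209.
6² = 36 falls short of 209 but 6³ = 216 reaches it, so n = 3.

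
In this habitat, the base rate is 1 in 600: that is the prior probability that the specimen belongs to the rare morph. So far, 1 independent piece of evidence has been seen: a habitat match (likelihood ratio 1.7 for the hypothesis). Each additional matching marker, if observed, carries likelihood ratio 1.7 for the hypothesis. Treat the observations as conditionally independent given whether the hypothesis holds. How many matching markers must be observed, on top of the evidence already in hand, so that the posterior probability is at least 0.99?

20

Prior odds = (1/600)/(599/600) = 1/599.
Bayes factor of the evidence already in hand = 1.7.
Odds after that evidence = (1/599) × 1.7 = 17/5990.
Target odds = 0.99/0.01 = 99.
Need 1.7ⁿ ≥ 99 ÷ (17/5990) = 593010/17.
1.7¹⁹ ≈23907.2 falls short of 593010/17 but 1.7²⁰ ≈40642.3 reaches it, so n = 20.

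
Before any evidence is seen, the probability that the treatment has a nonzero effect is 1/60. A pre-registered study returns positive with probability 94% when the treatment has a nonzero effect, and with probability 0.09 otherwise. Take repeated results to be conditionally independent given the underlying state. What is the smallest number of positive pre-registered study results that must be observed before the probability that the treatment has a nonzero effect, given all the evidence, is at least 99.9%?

5

Prior odds: (1/60) ÷ (59/60) = 1/59.
Likelihood ratio of a positive result = 0.94/0.09 = 94/9.
Target posterior odds = 0.999/0.001 = 999.
Need (1/59) × (94/9)ⁿ ≥ 999, i.e. (94/9)ⁿ ≥ 58941.
(94/9)⁴ = 78074896/6561 falls short of 58941 but (94/9)⁵ ≈124287 reaches it, so n = 5.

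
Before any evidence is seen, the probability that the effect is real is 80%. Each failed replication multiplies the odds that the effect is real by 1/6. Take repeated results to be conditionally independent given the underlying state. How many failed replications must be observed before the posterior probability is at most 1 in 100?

4

Prior odds: 0.8 ÷ 0.2 = 4.
Likelihood ratio per failed replication = 1/6.
Target odds: 0.01 ÷ 0.99 = 1/99.
Need 4 × (1/6)ⁿ ≤ 1/99, i.e. (1/6)ⁿ ≤ 1/396.
(1/6)³ = 1/216 is still above 1/396 but (1/6)⁴ = 1/1296 is at or below it, so n = 4.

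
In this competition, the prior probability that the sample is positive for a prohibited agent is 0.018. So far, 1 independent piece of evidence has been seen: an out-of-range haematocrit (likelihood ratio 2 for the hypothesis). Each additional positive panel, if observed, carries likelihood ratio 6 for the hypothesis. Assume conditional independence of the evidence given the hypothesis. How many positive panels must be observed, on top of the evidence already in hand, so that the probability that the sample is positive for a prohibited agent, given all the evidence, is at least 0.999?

6

Prior odds = 0.018/0.982 = 9/491.
Bayes factor of the evidence already in hand = 2.
Odds after that evidence = (9/491) × 2 = 18/491.
Target odds = 0.999/0.001 = 999.
Need 6ⁿ ≥ 999 ÷ (18/491) = 27250.5.
6⁵ = 7776 falls short of 27250.5 but 6⁶ = 46656 reaches it, so n = 6.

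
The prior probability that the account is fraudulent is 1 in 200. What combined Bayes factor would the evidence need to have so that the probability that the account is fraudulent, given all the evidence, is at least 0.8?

Prior odds = 0.005/0.995 = 1/199.
Target odds = 0.8/0.2 = 4.
Required Bayes factor = 4 ÷ (1/199) = 796.

796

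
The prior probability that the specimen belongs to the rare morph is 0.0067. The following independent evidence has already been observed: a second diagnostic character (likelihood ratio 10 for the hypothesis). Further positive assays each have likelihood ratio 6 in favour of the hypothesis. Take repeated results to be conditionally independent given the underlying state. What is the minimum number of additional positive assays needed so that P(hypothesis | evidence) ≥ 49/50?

4

Prior odds = 0.0067/0.9933 = 67/9933.
Bayes factor of the evidence already in hand = 10.
Odds after that evidence = (67/9933) × 10 = 670/9933.
Target odds = 0.98/0.02 = 49.
Need 6ⁿ ≥ 49 ÷ (670/9933) = 486717/670.
6³ = 216 falls short of 486717/670 but 6⁴ = 1296 reaches it, so n = 4.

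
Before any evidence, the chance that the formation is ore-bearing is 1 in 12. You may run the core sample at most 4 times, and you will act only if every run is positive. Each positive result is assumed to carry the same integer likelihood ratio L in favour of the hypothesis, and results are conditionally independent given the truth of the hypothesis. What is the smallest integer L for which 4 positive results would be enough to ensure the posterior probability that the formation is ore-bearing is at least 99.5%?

Prior odds = (1/12)/(11/12) = 1/11.
Target odds = 0.995/0.005 = 199.
Need L⁴ ≥ 199 ÷ (1/11) = 2189.
6⁴ = 1296 < 2189 ≤ 2401 = 7⁴, so L = 7.

7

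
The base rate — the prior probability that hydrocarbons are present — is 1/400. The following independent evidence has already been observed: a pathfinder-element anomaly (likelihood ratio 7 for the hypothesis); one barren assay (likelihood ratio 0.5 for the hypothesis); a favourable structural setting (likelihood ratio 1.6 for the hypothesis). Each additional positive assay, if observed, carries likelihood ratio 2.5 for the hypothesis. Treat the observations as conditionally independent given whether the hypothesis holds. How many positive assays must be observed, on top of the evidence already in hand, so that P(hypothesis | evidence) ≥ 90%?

8

Prior odds = 0.0025/0.9975 = 1/399.
Combined Bayes factor of the evidence already in hand = 7 × 0.5 × 1.6 = 5.6.
Odds after that evidence = (1/399) × 5.6 = 4/285.
Target odds = 0.9/0.1 = 9.
Need 2.5ⁿ ≥ 9 ÷ (4/285) = 641.25.
2.5⁷ = 610.3515625 falls short of 641.25 but 2.5⁸ = 390625/256 reaches it, so n = 8.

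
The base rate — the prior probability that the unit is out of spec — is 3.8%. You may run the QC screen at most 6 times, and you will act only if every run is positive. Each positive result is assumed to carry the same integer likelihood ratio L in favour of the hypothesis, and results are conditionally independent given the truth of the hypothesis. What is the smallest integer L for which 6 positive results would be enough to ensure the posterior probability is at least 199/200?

Prior odds = 0.038/0.962 = 19/481.
Target odds = 0.995/0.005 = 199.
Need L⁶ ≥ 199 ÷ (19/481) = 95719/19.
4⁶ = 4096 < 95719/19 ≤ 15625 = 5⁶, so L = 5.

5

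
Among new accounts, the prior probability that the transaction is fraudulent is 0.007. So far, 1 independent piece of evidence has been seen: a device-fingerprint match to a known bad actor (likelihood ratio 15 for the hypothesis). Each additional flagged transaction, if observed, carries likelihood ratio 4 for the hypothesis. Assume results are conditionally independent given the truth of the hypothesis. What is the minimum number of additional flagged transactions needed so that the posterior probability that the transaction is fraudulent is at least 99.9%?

Prior odds = 0.007/0.993 = 7/993.
Bayes factor of the evidence already in hand = 15.
Odds after that evidence = (7/993) × 15 = 35/331.
Target odds = 0.999/0.001 = 999.
Need 4ⁿ ≥ 999 ÷ (35/331) = 330669/35.
4⁶ = 4096 falls short of 330669/35 but 4⁷ = 16384 reaches it, so n = 7.

7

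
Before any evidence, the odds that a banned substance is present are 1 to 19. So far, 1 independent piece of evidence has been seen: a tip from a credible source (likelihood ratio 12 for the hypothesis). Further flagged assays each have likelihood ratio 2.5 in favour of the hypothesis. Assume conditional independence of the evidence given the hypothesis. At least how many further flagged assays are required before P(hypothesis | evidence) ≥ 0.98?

5

Prior odds = 1/19.
Bayes factor of the evidence already in hand = 12.
Odds after that evidence = (1/19) × 12 = 12/19.
Target odds = 0.98/0.02 = 49.
Need 2.5ⁿ ≥ 49 ÷ (12/19) = 931/12.
2.5⁴ = 39.0625 falls short of 931/12 but 2.5⁵ = 97.65625 reaches it, so n = 5.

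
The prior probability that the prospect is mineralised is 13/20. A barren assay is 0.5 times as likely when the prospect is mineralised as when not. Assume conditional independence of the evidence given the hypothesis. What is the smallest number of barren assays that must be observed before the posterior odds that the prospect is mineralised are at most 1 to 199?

Prior odds: 0.65 ÷ 0.35 = 13/7.
Likelihood ratio per barren assay = 0.5.
Target odds = 1/199.
Require 0.5ⁿ ≤ 1/199 ÷ (13/7) = 7/2587.
0.5⁸ = 0.00390625 is still above 7/2587 but 0.5⁹ = 0.001953125 is at or below it, so n = 9.

9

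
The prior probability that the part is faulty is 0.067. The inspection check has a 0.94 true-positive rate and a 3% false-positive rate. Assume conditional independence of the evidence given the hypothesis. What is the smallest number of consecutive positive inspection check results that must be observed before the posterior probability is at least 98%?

2

Prior odds = 0.067/0.933 = 67/933.
Likelihood ratio of a positive result = 0.94/0.03 = 94/3.
Target posterior odds = 0.98/0.02 = 49.
Need (67/933) × (94/3)ⁿ ≥ 49, i.e. (94/3)ⁿ ≥ 45717/67.
(94/3)¹ = 94/3 falls short of 45717/67 but (94/3)² = 8836/9 reaches it, so n = 2.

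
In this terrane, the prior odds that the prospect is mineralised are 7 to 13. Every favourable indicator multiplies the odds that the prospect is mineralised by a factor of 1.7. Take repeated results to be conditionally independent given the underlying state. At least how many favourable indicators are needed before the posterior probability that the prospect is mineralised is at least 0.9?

Prior odds = 7/13.
Likelihood ratio per favourable indicator = 1.7.
Target odds: 0.9 ÷ 0.1 = 9.
Need (7/13) × 1.7ⁿ ≥ 9, i.e. 1.7ⁿ ≥ 117/7.
1.7⁵ = 1419857/100000 falls short of 117/7 but 1.7⁶ = 24137569/1000000 reaches it, so n = 6.

6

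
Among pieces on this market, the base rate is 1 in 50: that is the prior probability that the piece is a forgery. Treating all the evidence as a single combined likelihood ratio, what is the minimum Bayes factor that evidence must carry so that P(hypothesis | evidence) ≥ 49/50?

Prior odds = 0.02/0.98 = 1/49.
Target odds = 0.98/0.02 = 49.
Required Bayes factor = 49 ÷ (1/49) = 2401.

2401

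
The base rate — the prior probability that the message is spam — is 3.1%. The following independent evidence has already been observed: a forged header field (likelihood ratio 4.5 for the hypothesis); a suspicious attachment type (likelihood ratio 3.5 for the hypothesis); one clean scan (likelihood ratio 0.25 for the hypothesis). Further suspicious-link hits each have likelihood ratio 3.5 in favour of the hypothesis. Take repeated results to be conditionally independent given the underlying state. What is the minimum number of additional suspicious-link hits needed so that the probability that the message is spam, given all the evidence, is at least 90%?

4

Prior odds = 0.031/0.969 = 31/969.
Combined Bayes factor of the evidence already in hand = 4.5 × 3.5 × 0.25 = 3.9375.
Odds after that evidence = (31/969) × 3.9375 = 651/5168.
Target odds = 0.9/0.1 = 9.
Need 3.5ⁿ ≥ 9 ÷ (651/5168) = 15504/217.
3.5³ = 42.875 falls short of 15504/217 but 3.5⁴ = 150.0625 reaches it, so n = 4.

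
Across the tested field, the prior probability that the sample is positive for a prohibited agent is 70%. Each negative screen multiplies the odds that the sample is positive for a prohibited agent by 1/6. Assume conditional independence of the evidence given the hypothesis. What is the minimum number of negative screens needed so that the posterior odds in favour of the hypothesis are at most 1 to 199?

Prior odds = 0.7/0.3 = 7/3.
Likelihood ratio per negative screen = 1/6.
Target odds = 1/199.
Need (7/3) × (1/6)ⁿ ≤ 1/199, i.e. (1/6)ⁿ ≤ 3/1393.
(1/6)³ = 1/216 is still above 3/1393 but (1/6)⁴ = 1/1296 is at or below it, so n = 4.

4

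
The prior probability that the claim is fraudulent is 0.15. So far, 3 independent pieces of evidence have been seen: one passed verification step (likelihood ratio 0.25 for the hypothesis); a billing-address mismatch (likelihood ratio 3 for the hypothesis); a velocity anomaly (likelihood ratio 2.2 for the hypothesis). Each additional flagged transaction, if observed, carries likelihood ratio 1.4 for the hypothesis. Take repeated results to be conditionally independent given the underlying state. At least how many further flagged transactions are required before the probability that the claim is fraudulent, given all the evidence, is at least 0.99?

Prior odds = 0.15/0.85 = 3/17.
Combined Bayes factor of the evidence already in hand = 0.25 × 3 × 2.2 = 1.65.
Odds after that evidence = (3/17) × 1.65 = 99/340.
Target odds = 0.99/0.01 = 99.
Need 1.4ⁿ ≥ 99 ÷ (99/340) = 340.
1.4¹⁷ ≈304.913 falls short of 340 but 1.4¹⁸ ≈426.879 reaches it, so n = 18.

18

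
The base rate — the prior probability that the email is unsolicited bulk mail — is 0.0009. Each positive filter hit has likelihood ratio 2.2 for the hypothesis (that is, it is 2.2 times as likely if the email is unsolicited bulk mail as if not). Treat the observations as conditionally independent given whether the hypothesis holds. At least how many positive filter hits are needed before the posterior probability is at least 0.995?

16

Prior odds = 0.0009/0.9991 = 9/9991.
Likelihood ratio per positive filter hit = 2.2.
Target odds: 0.995 ÷ 0.005 = 199.
Require 2.2ⁿ ≥ 199 ÷ (9/9991) = 1988209/9.
2.2¹⁵ ≈136880 falls short of 1988209/9 but 2.2¹⁶ ≈301136 reaches it, so n = 16.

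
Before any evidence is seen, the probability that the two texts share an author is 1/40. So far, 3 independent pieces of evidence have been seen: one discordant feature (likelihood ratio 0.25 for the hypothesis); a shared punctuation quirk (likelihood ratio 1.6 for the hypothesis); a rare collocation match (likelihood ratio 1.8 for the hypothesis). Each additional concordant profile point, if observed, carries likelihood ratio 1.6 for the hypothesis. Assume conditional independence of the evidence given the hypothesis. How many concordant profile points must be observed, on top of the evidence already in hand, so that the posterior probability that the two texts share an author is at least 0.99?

19

Prior odds = 0.025/0.975 = 1/39.
Combined Bayes factor of the evidence already in hand = 0.25 × 1.6 × 1.8 = 0.72.
Odds after that evidence = (1/39) × 0.72 = 6/325.
Target odds = 0.99/0.01 = 99.
Need 1.6ⁿ ≥ 99 ÷ (6/325) = 5362.5.
1.6¹⁸ ≈4722.37 falls short of 5362.5 but 1.6¹⁹ ≈7555.79 reaches it, so n = 19.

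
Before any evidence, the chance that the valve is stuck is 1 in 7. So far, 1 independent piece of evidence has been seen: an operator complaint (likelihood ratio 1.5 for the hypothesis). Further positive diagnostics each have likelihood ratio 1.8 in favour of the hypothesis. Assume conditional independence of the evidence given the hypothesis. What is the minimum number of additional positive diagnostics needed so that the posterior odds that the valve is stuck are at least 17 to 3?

6

Prior odds = (1/7)/(6/7) = 1/6.
Bayes factor of the evidence already in hand = 1.5.
Odds after that evidence = (1/6) × 1.5 = 0.25.
Target odds = 17/3.
Need 1.8ⁿ ≥ 17/3 ÷ 0.25 = 68/3.
1.8⁵ = 18.89568 falls short of 68/3 but 1.8⁶ = 531441/15625 reaches it, so n = 6.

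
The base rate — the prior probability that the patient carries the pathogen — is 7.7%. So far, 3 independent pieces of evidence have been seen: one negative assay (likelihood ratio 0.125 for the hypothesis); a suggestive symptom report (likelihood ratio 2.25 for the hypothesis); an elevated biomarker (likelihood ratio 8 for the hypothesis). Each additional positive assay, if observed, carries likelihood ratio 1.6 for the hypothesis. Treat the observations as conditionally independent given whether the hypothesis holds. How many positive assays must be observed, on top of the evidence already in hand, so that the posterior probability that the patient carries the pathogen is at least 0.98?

12

Prior odds = 0.077/0.923 = 77/923.
Combined Bayes factor of the evidence already in hand = 0.125 × 2.25 × 8 = 2.25.
Odds after that evidence = (77/923) × 2.25 = 693/3692.
Target odds = 0.98/0.02 = 49.
Need 1.6ⁿ ≥ 49 ÷ (693/3692) = 25844/99.
1.6¹¹ ≈175.922 falls short of 25844/99 but 1.6¹² ≈281.475 reaches it, so n = 12.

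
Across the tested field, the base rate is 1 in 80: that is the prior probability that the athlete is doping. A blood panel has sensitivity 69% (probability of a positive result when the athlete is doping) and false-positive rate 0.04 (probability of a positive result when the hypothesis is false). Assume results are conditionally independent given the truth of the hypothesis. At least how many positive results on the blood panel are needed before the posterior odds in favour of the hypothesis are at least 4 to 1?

Prior odds: 0.0125 ÷ 0.9875 = 1/79.
Likelihood ratio of a positive result = 0.69/0.04 = 17.25.
Target odds = 4.
Need (1/79) × 17.25ⁿ ≥ 4, i.e. 17.25ⁿ ≥ 316.
17.25² = 297.5625 falls short of 316 but 17.25³ = 5132.953125 reaches it, so n = 3.

3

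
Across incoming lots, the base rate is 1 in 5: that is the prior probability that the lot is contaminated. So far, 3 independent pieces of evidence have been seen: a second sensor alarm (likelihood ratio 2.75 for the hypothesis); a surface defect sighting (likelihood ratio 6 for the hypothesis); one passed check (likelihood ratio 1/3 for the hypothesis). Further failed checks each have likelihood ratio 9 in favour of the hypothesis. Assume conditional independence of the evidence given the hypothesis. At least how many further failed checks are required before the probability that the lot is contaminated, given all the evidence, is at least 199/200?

3

Prior odds = 0.2/0.8 = 0.25.
Combined Bayes factor of the evidence already in hand = 2.75 × 6 × (1/3) = 5.5.
Odds after that evidence = 0.25 × 5.5 = 1.375.
Target odds = 0.995/0.005 = 199.
Need 9ⁿ ≥ 199 ÷ 1.375 = 1592/11.
9² = 81 falls short of 1592/11 but 9³ = 729 reaches it, so n = 3.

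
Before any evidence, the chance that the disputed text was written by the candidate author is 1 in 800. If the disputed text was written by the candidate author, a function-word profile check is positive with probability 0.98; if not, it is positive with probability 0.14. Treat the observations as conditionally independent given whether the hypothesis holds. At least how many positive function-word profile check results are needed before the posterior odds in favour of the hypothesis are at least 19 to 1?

Prior odds = 0.00125/0.99875 = 1/799.
Likelihood ratio of a positive = 0.98/0.14 = 7.
Target odds = 19.
Need (1/799) × 7ⁿ ≥ 19, i.e. 7ⁿ ≥ 15181.
7⁴ = 2401 falls short of 15181 but 7⁵ = 16807 reaches it, so n = 5.

5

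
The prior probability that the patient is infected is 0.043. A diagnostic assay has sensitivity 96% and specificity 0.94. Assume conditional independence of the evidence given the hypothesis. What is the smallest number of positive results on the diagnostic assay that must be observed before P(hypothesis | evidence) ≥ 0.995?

4

Prior odds: 0.043 ÷ 0.957 = 43/957.
False-positive rate = 1 − 0.94 = 0.06; likelihood ratio of a positive = 0.96/0.06 = 16.
Target posterior odds = 0.995/0.005 = 199.
Require 16ⁿ ≥ 199 ÷ (43/957) = 190443/43.
16³ = 4096 falls short of 190443/43 but 16⁴ = 65536 reaches it, so n = 4.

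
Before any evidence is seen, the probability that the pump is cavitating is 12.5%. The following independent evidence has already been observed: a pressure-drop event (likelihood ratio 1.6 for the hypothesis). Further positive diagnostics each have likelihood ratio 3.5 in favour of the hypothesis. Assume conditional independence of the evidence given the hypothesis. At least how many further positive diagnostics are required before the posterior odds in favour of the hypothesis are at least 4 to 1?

3

Prior odds = 0.125/0.875 = 1/7.
Bayes factor of the evidence already in hand = 1.6.
Odds after that evidence = (1/7) × 1.6 = 8/35.
Target odds = 4.
Need 3.5ⁿ ≥ 4 ÷ (8/35) = 17.5.
3.5² = 12.25 falls short of 17.5 but 3.5³ = 42.875 reaches it, so n = 3.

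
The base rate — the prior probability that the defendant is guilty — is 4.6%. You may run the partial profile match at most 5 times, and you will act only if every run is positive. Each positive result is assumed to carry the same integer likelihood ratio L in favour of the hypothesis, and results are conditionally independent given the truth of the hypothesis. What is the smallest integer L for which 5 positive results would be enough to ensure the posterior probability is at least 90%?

Prior odds = 0.046/0.954 = 23/477.
Target odds = 0.9/0.1 = 9.
Need L⁵ ≥ 9 ÷ (23/477) = 4293/23.
2⁵ = 32 < 4293/23 ≤ 243 = 3⁵, so L = 3.

3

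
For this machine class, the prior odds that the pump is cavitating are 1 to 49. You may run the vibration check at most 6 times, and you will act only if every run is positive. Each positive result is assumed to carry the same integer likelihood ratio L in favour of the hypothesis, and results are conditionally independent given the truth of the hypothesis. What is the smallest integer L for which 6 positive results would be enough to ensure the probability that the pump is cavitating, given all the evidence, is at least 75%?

3

Prior odds = 1/49.
Target odds = 0.75/0.25 = 3.
Need L⁶ ≥ 3 ÷ (1/49) = 147.
2⁶ = 64 < 147 ≤ 729 = 3⁶, so L = 3.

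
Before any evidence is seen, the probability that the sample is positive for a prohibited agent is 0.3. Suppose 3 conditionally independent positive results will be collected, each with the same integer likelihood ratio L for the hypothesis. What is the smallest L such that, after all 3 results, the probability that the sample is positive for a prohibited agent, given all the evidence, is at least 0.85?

Prior odds = 0.3/0.7 = 3/7.
Target odds = 0.85/0.15 = 17/3.
Need L³ ≥ 17/3 ÷ (3/7) = 119/9.
2³ = 8 < 119/9 ≤ 27 = 3³, so L = 3.

3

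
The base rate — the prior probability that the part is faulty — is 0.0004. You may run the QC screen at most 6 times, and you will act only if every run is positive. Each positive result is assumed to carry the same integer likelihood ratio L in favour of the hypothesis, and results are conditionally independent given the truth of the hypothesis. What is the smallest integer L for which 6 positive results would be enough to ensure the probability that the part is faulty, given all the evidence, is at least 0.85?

5

Prior odds = 0.0004/0.9996 = 1/2499.
Target odds = 0.85/0.15 = 17/3.
Need L⁶ ≥ 17/3 ÷ (1/2499) = 14161.
4⁶ = 4096 < 14161 ≤ 15625 = 5⁶, so L = 5.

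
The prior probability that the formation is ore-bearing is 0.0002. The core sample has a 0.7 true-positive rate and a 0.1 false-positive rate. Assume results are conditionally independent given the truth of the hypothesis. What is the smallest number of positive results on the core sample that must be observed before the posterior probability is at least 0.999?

Prior odds = 0.0002/0.9998 = 1/4999.
Likelihood ratio of a positive result = 0.7/0.1 = 7.
Target odds: 0.999 ÷ 0.001 = 999.
Need (1/4999) × 7ⁿ ≥ 999, i.e. 7ⁿ ≥ 4994001.
7⁷ = 823543 falls short of 4994001 but 7⁸ = 5764801 reaches it, so n = 8.

8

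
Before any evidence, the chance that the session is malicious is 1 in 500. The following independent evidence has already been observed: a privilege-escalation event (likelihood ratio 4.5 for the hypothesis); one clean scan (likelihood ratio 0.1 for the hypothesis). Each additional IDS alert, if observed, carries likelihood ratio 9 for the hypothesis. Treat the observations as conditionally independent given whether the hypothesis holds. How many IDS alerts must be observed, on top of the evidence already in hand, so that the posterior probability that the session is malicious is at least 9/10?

5

Prior odds = 0.002/0.998 = 1/499.
Combined Bayes factor of the evidence already in hand = 4.5 × 0.1 = 0.45.
Odds after that evidence = (1/499) × 0.45 = 9/9980.
Target odds = 0.9/0.1 = 9.
Need 9ⁿ ≥ 9 ÷ (9/9980) = 9980.
9⁴ = 6561 falls short of 9980 but 9⁵ = 59049 reaches it, so n = 5.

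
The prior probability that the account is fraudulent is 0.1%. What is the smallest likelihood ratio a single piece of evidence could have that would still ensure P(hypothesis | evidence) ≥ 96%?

23976

Prior odds = 0.001/0.999 = 1/999.
Target odds = 0.96/0.04 = 24.
Required Bayes factor = 24 ÷ (1/999) = 23976.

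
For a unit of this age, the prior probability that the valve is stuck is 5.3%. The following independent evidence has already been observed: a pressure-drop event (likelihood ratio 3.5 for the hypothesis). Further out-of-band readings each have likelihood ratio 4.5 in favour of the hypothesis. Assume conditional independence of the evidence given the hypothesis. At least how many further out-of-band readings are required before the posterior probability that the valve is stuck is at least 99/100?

Prior odds = 0.053/0.947 = 53/947.
Bayes factor of the evidence already in hand = 3.5.
Odds after that evidence = (53/947) × 3.5 = 371/1894.
Target odds = 0.99/0.01 = 99.
Need 4.5ⁿ ≥ 99 ÷ (371/1894) = 187506/371.
4.5⁴ = 410.0625 falls short of 187506/371 but 4.5⁵ = 1845.28125 reaches it, so n = 5.

5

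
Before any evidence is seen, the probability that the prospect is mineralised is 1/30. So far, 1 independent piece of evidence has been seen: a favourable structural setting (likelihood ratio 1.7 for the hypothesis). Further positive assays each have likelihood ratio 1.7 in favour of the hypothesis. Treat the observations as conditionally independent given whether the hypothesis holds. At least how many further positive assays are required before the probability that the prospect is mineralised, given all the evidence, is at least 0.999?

19

Prior odds = (1/30)/(29/30) = 1/29.
Bayes factor of the evidence already in hand = 1.7.
Odds after that evidence = (1/29) × 1.7 = 17/290.
Target odds = 0.999/0.001 = 999.
Need 1.7ⁿ ≥ 999 ÷ (17/290) = 289710/17.
1.7¹⁸ ≈14063.1 falls short of 289710/17 but 1.7¹⁹ ≈23907.2 reaches it, so n = 19.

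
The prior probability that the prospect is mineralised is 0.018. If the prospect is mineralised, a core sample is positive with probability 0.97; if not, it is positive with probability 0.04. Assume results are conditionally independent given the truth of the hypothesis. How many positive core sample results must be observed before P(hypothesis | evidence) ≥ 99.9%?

4

Prior odds: 0.018 ÷ 0.982 = 9/491.
Likelihood ratio of a positive = 0.97/0.04 = 24.25.
Target posterior odds = 0.999/0.001 = 999.
Need (9/491) × 24.25ⁿ ≥ 999, i.e. 24.25ⁿ ≥ 54501.
24.25³ = 912673/64 falls short of 54501 but 24.25⁴ = 88529281/256 reaches it, so n = 4.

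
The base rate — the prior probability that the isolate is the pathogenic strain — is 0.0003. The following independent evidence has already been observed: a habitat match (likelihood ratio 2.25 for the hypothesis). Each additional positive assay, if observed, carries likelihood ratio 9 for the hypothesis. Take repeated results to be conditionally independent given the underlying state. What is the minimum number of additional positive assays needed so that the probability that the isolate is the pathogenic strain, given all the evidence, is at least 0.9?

Prior odds = 0.0003/0.9997 = 3/9997.
Bayes factor of the evidence already in hand = 2.25.
Odds after that evidence = (3/9997) × 2.25 = 27/39988.
Target odds = 0.9/0.1 = 9.
Need 9ⁿ ≥ 9 ÷ (27/39988) = 39988/3.
9⁴ = 6561 falls short of 39988/3 but 9⁵ = 59049 reaches it, so n = 5.

5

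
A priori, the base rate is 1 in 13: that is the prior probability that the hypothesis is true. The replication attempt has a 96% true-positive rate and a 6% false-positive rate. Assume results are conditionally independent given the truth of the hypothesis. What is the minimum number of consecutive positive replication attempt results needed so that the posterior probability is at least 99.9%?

4

Prior odds: (1/13) ÷ (12/13) = 1/12.
Likelihood ratio of a positive result = 0.96/0.06 = 16.
Target odds: 0.999 ÷ 0.001 = 999.
Require 16ⁿ ≥ 999 ÷ (1/12) = 11988.
16³ = 4096 falls short of 11988 but 16⁴ = 65536 reaches it, so n = 4.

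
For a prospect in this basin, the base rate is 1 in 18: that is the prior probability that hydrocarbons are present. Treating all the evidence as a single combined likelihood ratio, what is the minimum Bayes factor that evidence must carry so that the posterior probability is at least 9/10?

Prior odds = (1/18)/(17/18) = 1/17.
Target odds = 0.9/0.1 = 9.
Required Bayes factor = 9 ÷ (1/17) = 153.

153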